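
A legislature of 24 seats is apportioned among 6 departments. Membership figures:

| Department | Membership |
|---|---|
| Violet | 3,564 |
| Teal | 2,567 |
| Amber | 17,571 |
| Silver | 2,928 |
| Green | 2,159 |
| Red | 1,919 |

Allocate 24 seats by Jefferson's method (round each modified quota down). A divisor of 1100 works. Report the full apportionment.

Violet: 3, Teal: 2, Amber: 15, Silver: 2, Green: 1, Red: 1

With modified divisor 1100: modified quotas Violet 3.240, Teal 2.334, Amber 15.974, Silver 2.662, Green 1.963, Red 1.745.
Rounding down: Violet 3, Teal 2, Amber 15, Silver 2, Green 1, Red 1 (total 24).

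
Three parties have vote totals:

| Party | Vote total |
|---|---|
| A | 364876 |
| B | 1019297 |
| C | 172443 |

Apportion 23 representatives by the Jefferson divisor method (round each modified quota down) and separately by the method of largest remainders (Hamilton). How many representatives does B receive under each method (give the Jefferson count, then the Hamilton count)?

16 and 15

Jefferson: A 5, B 16, C 2.
Hamilton: A 5, B 15, C 3.
B gets 16 under Jefferson and 15 under Hamilton.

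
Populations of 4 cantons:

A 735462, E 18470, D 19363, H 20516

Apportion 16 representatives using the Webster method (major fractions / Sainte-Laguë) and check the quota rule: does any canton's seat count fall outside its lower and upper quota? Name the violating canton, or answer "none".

Standard quotas: A 14.824, E 0.372, D 0.390, H 0.414.
Webster allocation: A 16, E 0, D 0, H 0.
A has quota 14.824 (lower 14, upper 15) but receives 16 — outside the quota interval.

A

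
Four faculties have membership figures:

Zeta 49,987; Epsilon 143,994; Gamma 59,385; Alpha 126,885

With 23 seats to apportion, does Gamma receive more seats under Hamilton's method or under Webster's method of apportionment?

Webster

Hamilton: Zeta 3, Epsilon 9, Gamma 3, Alpha 8.
Webster: Zeta 3, Epsilon 9, Gamma 4, Alpha 7.
Gamma gets 3 under Hamilton and 4 under Webster.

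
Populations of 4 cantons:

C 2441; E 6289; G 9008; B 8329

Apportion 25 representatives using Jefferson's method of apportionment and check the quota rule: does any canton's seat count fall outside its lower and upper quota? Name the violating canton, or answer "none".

none

Standard quotas: C 2.341, E 6.032, G 8.639, B 7.988.
Jefferson allocation: C 2, E 6, G 9, B 8.
Every allocation lies between the lower and upper quota.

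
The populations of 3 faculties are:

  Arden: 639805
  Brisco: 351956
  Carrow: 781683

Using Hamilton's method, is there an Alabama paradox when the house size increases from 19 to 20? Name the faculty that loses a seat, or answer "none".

At 19 seats: Arden 7, Brisco 4, Carrow 8.
At 20 seats: Arden 7, Brisco 4, Carrow 9.
No faculty's allocation decreased.

none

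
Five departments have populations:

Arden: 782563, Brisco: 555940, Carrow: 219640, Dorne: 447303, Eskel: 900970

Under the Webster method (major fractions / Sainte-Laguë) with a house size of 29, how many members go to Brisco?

Standard divisor 2906416/29 ≈ 100221.241; standard quotas: Arden 7.808, Brisco 5.547, Carrow 2.192, Dorne 4.463, Eskel 8.990.
Rounding to the nearest integer gives Arden 8, Brisco 6, Carrow 2, Dorne 4, Eskel 9 — total 29, matching the house size, so no adjustment is needed.
Brisco receives 6.

6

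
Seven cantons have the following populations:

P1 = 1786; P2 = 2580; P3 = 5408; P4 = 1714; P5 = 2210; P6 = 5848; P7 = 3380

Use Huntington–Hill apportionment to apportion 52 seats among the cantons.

With divisor 443: modified quotas P1 4.032, P2 5.824, P3 12.208, P4 3.869, P5 4.989, P6 13.201, P7 7.630.
Geometric-mean thresholds: P1 √(4·5)=4.472, P2 √(5·6)=5.477, P3 √(12·13)=12.490, P4 √(3·4)=3.464, P5 √(4·5)=4.472, P6 √(13·14)=13.491, P7 √(7·8)=7.483.
Each quota rounded against its threshold gives P1 4, P2 6, P3 12, P4 4, P5 5, P6 13, P7 8 (total 52).

P1 4; P2 6; P3 12; P4 4; P5 5; P6 13; P7 8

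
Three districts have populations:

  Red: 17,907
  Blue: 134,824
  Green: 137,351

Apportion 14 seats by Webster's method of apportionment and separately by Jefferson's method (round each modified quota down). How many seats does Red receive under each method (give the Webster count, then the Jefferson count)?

1 and 0

Webster: Red 1, Blue 6, Green 7.
Jefferson: Red 0, Blue 7, Green 7.
Red gets 1 under Webster and 0 under Jefferson.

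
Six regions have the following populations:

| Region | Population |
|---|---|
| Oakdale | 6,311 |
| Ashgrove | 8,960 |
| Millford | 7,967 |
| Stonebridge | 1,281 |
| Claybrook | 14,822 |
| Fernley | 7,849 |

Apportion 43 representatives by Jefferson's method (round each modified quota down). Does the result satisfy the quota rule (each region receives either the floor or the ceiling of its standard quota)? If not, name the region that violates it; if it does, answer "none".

none

Standard quotas: Oakdale 5.751, Ashgrove 8.164, Millford 7.260, Stonebridge 1.167, Claybrook 13.506, Fernley 7.152.
Jefferson allocation: Oakdale 6, Ashgrove 8, Millford 7, Stonebridge 1, Claybrook 14, Fernley 7.
Every allocation lies between the lower and upper quota.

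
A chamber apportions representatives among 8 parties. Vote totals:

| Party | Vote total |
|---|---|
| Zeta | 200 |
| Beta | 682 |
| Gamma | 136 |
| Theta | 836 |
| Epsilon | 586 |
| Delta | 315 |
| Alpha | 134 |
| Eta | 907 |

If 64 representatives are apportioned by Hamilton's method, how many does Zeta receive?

The standard divisor is 3796/64 ≈ 59.312.
Standard quotas: Zeta 3.372, Beta 11.498, Gamma 2.293, Theta 14.095, Epsilon 9.880, Delta 5.311, Alpha 2.259, Eta 15.292.
Lower quotas: Zeta 3, Beta 11, Gamma 2, Theta 14, Epsilon 9, Delta 5, Alpha 2, Eta 15 (sum 61, leaving 3 seats).
Remainders in descending order: Epsilon 0.880, Beta 0.498, Zeta 0.372, Delta 0.311, Gamma 0.293, Eta 0.292, Alpha 0.259, Theta 0.095.
Largest remainders: Epsilon, Beta, Zeta receive the extra seats.
Zeta receives 4.

4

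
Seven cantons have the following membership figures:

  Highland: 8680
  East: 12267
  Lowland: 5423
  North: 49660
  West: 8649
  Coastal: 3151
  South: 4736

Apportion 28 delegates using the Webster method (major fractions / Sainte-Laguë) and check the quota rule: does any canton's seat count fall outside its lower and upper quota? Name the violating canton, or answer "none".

Standard quotas: Highland 2.626, East 3.711, Lowland 1.640, North 15.021, West 2.616, Coastal 0.953, South 1.433.
Webster allocation: Highland 3, East 4, Lowland 2, North 14, West 3, Coastal 1, South 1.
North has quota 15.021 (lower 15, upper 16) but receives 14 — outside the quota interval.

North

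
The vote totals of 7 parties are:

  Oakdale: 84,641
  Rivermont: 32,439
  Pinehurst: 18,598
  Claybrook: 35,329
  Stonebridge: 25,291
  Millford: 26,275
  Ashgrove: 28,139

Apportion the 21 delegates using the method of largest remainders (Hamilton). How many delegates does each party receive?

Total 250712; standard divisor 250712/21 ≈ 11938.667.
Standard quotas: Oakdale 7.0897, Rivermont 2.7171, Pinehurst 1.5578, Claybrook 2.9592, Stonebridge 2.1184, Millford 2.2008, Ashgrove 2.3570.
Lower quotas: Oakdale 7, Rivermont 2, Pinehurst 1, Claybrook 2, Stonebridge 2, Millford 2, Ashgrove 2 (sum 18, leaving 3 seats).
Remainders in descending order: Claybrook 0.9592, Rivermont 0.7171, Pinehurst 0.5578, Ashgrove 0.3570, Millford 0.2008, Stonebridge 0.1184, Oakdale 0.0897.
Largest remainders: Claybrook, Rivermont, Pinehurst receive the extra seats.

Oakdale=7, Rivermont=3, Pinehurst=2, Claybrook=3, Stonebridge=2, Millford=2, Ashgrove=2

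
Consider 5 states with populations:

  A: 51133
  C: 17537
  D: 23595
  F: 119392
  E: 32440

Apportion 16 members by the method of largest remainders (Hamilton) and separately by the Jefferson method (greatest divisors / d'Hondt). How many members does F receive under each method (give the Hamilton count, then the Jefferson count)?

Hamilton: A 3, C 1, D 2, F 8, E 2.
Jefferson: A 3, C 1, D 1, F 9, E 2.
F gets 8 under Hamilton and 9 under Jefferson.

8 and 9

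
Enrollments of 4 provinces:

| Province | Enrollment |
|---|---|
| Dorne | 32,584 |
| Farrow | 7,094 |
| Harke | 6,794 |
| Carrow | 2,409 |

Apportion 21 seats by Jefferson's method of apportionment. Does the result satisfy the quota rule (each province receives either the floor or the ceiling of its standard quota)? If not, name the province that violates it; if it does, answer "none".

none

Standard quotas: Dorne 13.999, Farrow 3.048, Harke 2.919, Carrow 1.035.
Jefferson allocation: Dorne 14, Farrow 3, Harke 3, Carrow 1.
Every allocation lies between the lower and upper quota.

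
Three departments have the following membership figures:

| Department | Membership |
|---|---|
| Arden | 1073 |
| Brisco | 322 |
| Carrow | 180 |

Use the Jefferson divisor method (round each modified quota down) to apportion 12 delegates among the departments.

Arden: 9, Brisco: 2, Carrow: 1

Standard divisor 1575/12 ≈ 131.25; standard quotas: Arden 8.175, Brisco 2.453, Carrow 1.371.
Rounding down gives 8, 2, 1 = 11 seats, so the divisor must be adjusted.
With modified divisor 110: modified quotas Arden 9.755, Brisco 2.927, Carrow 1.636.
Rounding down: Arden 9, Brisco 2, Carrow 1 (total 12).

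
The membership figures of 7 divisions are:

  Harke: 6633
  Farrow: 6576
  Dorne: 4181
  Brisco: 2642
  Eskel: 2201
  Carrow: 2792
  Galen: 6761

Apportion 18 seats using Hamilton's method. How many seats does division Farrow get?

4

The standard divisor is 31786/18 ≈ 1765.889.
Standard quotas: Harke 3.7562, Farrow 3.7239, Dorne 2.3676, Brisco 1.4961, Eskel 1.2464, Carrow 1.5811, Galen 3.8287.
Lower quotas: Harke 3, Farrow 3, Dorne 2, Brisco 1, Eskel 1, Carrow 1, Galen 3 (sum 14, leaving 4 seats).
Remainders in descending order: Galen 0.8287, Harke 0.7562, Farrow 0.7239, Carrow 0.5811, Brisco 0.4961, Dorne 0.3676, Eskel 0.2464.
The surplus seats go to Galen, Harke, Farrow, Carrow.
Farrow receives 4.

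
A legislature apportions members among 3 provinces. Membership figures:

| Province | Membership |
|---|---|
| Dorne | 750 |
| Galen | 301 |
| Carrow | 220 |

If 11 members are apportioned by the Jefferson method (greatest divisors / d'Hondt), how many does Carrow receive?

Standard divisor 1271/11 ≈ 115.545; standard quotas: Dorne 6.491, Galen 2.605, Carrow 1.904.
Rounding down gives 6, 2, 1 = 9 seats, so the divisor must be adjusted.
With modified divisor 104: modified quotas Dorne 7.212, Galen 2.894, Carrow 2.115.
Rounding down: Dorne 7, Galen 2, Carrow 2 (total 11).
Carrow receives 2.

2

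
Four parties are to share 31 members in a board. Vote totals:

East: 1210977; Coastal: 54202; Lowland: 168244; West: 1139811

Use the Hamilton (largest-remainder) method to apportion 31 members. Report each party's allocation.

East 14, Coastal 1, Lowland 2, West 14

Total 2573234; standard divisor 2573234/31 ≈ 83007.548.
Standard quotas: East 14.5888, Coastal 0.6530, Lowland 2.0269, West 13.7314.
Lower quotas: East 14, Coastal 0, Lowland 2, West 13 (sum 29, leaving 2 seats).
Remainders in descending order: West 0.7314, Coastal 0.6530, East 0.5888, Lowland 0.0269.
Largest remainders: West, Coastal receive the extra seats.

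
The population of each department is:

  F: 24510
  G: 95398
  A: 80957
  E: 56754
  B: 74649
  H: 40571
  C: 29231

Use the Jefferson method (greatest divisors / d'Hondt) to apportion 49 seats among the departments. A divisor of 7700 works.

F 3; G 12; A 10; E 7; B 9; H 5; C 3

With modified divisor 7700: modified quotas F 3.183, G 12.389, A 10.514, E 7.371, B 9.695, H 5.269, C 3.796.
Rounding down: F 3, G 12, A 10, E 7, B 9, H 5, C 3 (total 49).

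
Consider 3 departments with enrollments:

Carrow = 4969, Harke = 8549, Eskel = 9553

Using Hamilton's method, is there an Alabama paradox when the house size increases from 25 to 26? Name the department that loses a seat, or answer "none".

Carrow

At 25 seats: Carrow 6, Harke 9, Eskel 10.
At 26 seats: Carrow 5, Harke 10, Eskel 11.
Carrow drops from 6 to 5.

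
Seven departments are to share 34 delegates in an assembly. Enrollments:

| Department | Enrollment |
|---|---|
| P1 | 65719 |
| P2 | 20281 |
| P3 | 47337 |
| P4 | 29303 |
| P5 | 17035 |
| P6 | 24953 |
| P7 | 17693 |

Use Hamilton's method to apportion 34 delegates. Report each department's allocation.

P1 10; P2 3; P3 7; P4 4; P5 3; P6 4; P7 3

The standard divisor is 222321/34 ≈ 6538.853.
Standard quotas: P1 10.0505, P2 3.1016, P3 7.2393, P4 4.4814, P5 2.6052, P6 3.8161, P7 2.7058.
Lower quotas: P1 10, P2 3, P3 7, P4 4, P5 2, P6 3, P7 2 (sum 31, leaving 3 seats).
Remainders in descending order: P6 0.8161, P7 0.7058, P5 0.6052, P4 0.4814, P3 0.2393, P2 0.1016, P1 0.0505.
Largest remainders: P6, P7, P5 receive the extra seats.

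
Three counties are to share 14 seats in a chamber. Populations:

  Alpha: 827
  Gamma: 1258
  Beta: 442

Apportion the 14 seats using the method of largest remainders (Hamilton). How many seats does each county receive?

The standard divisor is 2527/14 ≈ 180.5.
Standard quotas: Alpha 4.582, Gamma 6.970, Beta 2.449.
Lower quotas: Alpha 4, Gamma 6, Beta 2 (sum 12, leaving 2 seats).
Remainders in descending order: Gamma 0.970, Alpha 0.582, Beta 0.449.
Largest remainders: Gamma, Alpha receive the extra seats.

Alpha=5, Gamma=7, Beta=2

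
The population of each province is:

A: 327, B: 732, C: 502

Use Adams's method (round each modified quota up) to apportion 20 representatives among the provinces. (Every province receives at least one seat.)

Standard divisor 1561/20 ≈ 78.05; standard quotas: A 4.190, B 9.379, C 6.432.
Rounding up gives 5, 10, 7 = 22 seats, so the divisor must be adjusted.
With modified divisor 83: modified quotas A 3.940, B 8.819, C 6.048.
Rounding up: A 4, B 9, C 7 (total 20).

A=4; B=9; C=7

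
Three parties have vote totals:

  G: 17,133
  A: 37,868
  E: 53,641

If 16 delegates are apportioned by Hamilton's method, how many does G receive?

The standard divisor is 108642/16 ≈ 6790.125.
Standard quotas: G 2.5232, A 5.5769, E 7.8999.
Lower quotas: G 2, A 5, E 7 (sum 14, leaving 2 seats).
Remainders in descending order: E 0.8999, A 0.5769, G 0.5232.
The surplus seats go to E, A.
G receives 2.

2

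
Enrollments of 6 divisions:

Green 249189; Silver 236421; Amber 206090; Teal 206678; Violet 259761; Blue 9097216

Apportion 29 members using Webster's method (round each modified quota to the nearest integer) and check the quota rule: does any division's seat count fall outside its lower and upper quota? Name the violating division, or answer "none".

Standard quotas: Green 0.705, Silver 0.669, Amber 0.583, Teal 0.584, Violet 0.735, Blue 25.725.
Webster allocation: Green 1, Silver 1, Amber 1, Teal 1, Violet 1, Blue 24.
Blue has quota 25.725 (lower 25, upper 26) but receives 24 — outside the quota interval.

Blue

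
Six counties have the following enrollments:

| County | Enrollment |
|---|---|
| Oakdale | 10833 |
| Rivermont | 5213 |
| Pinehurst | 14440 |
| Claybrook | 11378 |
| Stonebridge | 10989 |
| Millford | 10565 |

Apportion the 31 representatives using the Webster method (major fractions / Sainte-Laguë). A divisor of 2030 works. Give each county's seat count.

With modified divisor 2030: modified quotas Oakdale 5.336, Rivermont 2.568, Pinehurst 7.113, Claybrook 5.605, Stonebridge 5.413, Millford 5.204.
Rounding to the nearest integer: Oakdale 5, Rivermont 3, Pinehurst 7, Claybrook 6, Stonebridge 5, Millford 5 (total 31).

Oakdale=5; Rivermont=3; Pinehurst=7; Claybrook=6; Stonebridge=5; Millford=5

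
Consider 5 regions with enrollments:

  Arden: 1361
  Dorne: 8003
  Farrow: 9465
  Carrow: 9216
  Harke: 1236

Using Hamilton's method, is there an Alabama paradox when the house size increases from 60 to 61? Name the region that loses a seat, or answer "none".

At 60 seats: Arden 3, Dorne 16, Farrow 19, Carrow 19, Harke 3.
At 61 seats: Arden 3, Dorne 17, Farrow 20, Carrow 19, Harke 2.
Harke drops from 3 to 2.

Harke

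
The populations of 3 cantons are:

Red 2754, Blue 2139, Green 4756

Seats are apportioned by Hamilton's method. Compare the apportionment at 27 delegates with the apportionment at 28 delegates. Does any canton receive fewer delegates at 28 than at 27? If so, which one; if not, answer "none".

At 27 seats: Red 8, Blue 6, Green 13.
At 28 seats: Red 8, Blue 6, Green 14.
No canton's allocation decreased.

none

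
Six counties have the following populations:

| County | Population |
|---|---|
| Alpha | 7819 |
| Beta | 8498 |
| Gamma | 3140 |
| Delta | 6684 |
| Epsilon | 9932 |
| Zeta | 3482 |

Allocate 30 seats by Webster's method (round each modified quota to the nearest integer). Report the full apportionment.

Standard divisor 39555/30 ≈ 1318.5; standard quotas: Alpha 5.930, Beta 6.445, Gamma 2.381, Delta 5.069, Epsilon 7.533, Zeta 2.641.
Rounding to the nearest integer gives Alpha 6, Beta 6, Gamma 2, Delta 5, Epsilon 8, Zeta 3 — total 30, matching the house size, so no adjustment is needed.

Alpha 6, Beta 6, Gamma 2, Delta 5, Epsilon 8, Zeta 3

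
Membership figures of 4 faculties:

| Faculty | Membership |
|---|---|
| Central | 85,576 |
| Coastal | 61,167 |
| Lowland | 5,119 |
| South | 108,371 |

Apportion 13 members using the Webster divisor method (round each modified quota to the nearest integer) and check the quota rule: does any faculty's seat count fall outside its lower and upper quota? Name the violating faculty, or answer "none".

none

Standard quotas: Central 4.275, Coastal 3.056, Lowland 0.256, South 5.414.
Webster allocation: Central 4, Coastal 3, Lowland 0, South 6.
Every allocation lies between the lower and upper quota.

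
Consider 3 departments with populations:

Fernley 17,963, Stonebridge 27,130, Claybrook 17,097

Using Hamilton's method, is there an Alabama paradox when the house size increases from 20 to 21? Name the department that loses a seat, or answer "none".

none

At 20 seats: Fernley 6, Stonebridge 9, Claybrook 5.
At 21 seats: Fernley 6, Stonebridge 9, Claybrook 6.
No department's allocation decreased.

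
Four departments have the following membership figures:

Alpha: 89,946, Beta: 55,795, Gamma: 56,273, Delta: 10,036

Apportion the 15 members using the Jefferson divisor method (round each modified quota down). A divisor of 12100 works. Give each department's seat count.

Alpha 7, Beta 4, Gamma 4, Delta 0

With modified divisor 12100: modified quotas Alpha 7.434, Beta 4.611, Gamma 4.651, Delta 0.829.
Rounding down: Alpha 7, Beta 4, Gamma 4, Delta 0 (total 15).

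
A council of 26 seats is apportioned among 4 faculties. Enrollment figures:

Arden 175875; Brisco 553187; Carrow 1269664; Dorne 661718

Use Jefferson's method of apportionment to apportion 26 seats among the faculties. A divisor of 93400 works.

With modified divisor 93400: modified quotas Arden 1.883, Brisco 5.923, Carrow 13.594, Dorne 7.085.
Rounding down: Arden 1, Brisco 5, Carrow 13, Dorne 7 (total 26).

Arden 1, Brisco 5, Carrow 13, Dorne 7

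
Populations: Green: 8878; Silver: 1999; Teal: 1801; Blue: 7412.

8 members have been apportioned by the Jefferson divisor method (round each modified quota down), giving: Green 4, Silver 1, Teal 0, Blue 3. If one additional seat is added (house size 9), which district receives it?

Blue

Priority for the next seat is population ÷ (current seats + 1).
Priorities: Green 1775.600, Silver 999.500, Teal 1801.000, Blue 1853.000.
Highest priority: Blue.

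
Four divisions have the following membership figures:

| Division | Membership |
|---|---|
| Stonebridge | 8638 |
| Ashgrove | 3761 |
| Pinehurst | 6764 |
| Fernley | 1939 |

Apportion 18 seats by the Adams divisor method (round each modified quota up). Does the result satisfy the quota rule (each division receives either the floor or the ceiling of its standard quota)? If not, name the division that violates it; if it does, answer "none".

none

Standard quotas: Stonebridge 7.368, Ashgrove 3.208, Pinehurst 5.770, Fernley 1.654.
Adams allocation: Stonebridge 7, Ashgrove 3, Pinehurst 6, Fernley 2.
Every allocation lies between the lower and upper quota.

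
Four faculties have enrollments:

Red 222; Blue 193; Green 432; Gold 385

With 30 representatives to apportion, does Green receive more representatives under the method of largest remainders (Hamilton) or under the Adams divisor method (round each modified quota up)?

Hamilton

Hamilton: Red 5, Blue 5, Green 11, Gold 9.
Adams: Red 6, Blue 5, Green 10, Gold 9.
Green gets 11 under Hamilton and 10 under Adams.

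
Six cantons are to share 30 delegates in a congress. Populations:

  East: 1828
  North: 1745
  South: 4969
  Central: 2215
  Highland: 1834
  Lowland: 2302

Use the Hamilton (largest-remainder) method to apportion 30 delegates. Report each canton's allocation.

East 4, North 3, South 10, Central 4, Highland 4, Lowland 5

Total 14893; standard divisor 14893/30 ≈ 496.433.
Standard quotas: East 3.682, North 3.515, South 10.009, Central 4.462, Highland 3.694, Lowland 4.637.
Lower quotas: East 3, North 3, South 10, Central 4, Highland 3, Lowland 4 (sum 27, leaving 3 seats).
Remainders in descending order: Highland 0.694, East 0.682, Lowland 0.637, North 0.515, Central 0.462, South 0.009.
Largest remainders: Highland, East, Lowland receive the extra seats.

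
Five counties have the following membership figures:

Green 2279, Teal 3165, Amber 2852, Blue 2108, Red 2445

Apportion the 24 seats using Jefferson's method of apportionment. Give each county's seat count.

Green 4, Teal 6, Amber 5, Blue 4, Red 5

Standard divisor 12849/24 ≈ 535.375; standard quotas: Green 4.257, Teal 5.912, Amber 5.327, Blue 3.937, Red 4.567.
Rounding down gives 4, 5, 5, 3, 4 = 21 seats, so the divisor must be adjusted.
With modified divisor 480: modified quotas Green 4.748, Teal 6.594, Amber 5.942, Blue 4.392, Red 5.094.
Rounding down: Green 4, Teal 6, Amber 5, Blue 4, Red 5 (total 24).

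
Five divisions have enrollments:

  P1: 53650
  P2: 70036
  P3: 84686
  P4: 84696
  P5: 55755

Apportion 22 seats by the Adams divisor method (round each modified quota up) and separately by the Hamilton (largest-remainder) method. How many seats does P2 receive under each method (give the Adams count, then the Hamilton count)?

Adams: P1 4, P2 4, P3 5, P4 5, P5 4.
Hamilton: P1 3, P2 5, P3 5, P4 5, P5 4.
P2 gets 4 under Adams and 5 under Hamilton.

4 and 5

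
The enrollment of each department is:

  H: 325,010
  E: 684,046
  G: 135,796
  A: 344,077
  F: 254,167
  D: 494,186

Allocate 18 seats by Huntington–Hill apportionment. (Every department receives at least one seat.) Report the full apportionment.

H 3; E 5; G 1; A 3; F 2; D 4

With divisor 128787: modified quotas H 2.524, E 5.311, G 1.054, A 2.672, F 1.974, D 3.837.
Geometric-mean thresholds: H √(2·3)=2.449, E √(5·6)=5.477, G √(1·2)=1.414, A √(2·3)=2.449, F √(1·2)=1.414, D √(3·4)=3.464.
Each quota rounded against its threshold gives H 3, E 5, G 1, A 3, F 2, D 4 (total 18).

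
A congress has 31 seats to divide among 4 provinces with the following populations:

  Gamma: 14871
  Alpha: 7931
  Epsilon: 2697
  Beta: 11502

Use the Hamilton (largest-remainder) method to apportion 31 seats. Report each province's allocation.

The standard divisor is 37001/31 ≈ 1193.581.
Standard quotas: Gamma 12.4591, Alpha 6.6447, Epsilon 2.2596, Beta 9.6366.
Lower quotas: Gamma 12, Alpha 6, Epsilon 2, Beta 9 (sum 29, leaving 2 seats).
Remainders in descending order: Alpha 0.6447, Beta 0.6366, Gamma 0.4591, Epsilon 0.2596.
Largest remainders: Alpha, Beta receive the extra seats.

Gamma=12, Alpha=7, Epsilon=2, Beta=10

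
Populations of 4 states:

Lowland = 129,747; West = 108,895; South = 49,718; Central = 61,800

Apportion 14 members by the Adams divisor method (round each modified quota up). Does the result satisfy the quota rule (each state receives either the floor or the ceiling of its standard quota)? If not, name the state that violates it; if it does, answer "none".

none

Standard quotas: Lowland 5.188, West 4.354, South 1.988, Central 2.471.
Adams allocation: Lowland 5, West 4, South 2, Central 3.
Every allocation lies between the lower and upper quota.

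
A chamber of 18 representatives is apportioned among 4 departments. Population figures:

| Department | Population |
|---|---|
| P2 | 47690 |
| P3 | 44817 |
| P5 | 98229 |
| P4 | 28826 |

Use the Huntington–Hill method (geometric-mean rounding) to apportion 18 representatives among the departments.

With divisor 12353: modified quotas P2 3.861, P3 3.628, P5 7.952, P4 2.334.
Geometric-mean thresholds: P2 √(3·4)=3.464, P3 √(3·4)=3.464, P5 √(7·8)=7.483, P4 √(2·3)=2.449.
Each quota rounded against its threshold gives P2 4, P3 4, P5 8, P4 2 (total 18).

P2=4, P3=4, P5=8, P4=2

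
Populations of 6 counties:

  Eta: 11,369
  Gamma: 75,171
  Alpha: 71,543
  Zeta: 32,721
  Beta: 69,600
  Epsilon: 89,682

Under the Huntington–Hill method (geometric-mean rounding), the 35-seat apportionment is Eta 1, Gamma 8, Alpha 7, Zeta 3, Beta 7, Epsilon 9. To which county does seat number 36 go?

Alpha

Priority for the next seat is population ÷ (√(s·(s+1))).
Priorities: Eta 8039.097, Gamma 8858.987, Alpha 9560.336, Zeta 9445.739, Beta 9300.691, Epsilon 9453.313.
Highest priority: Alpha.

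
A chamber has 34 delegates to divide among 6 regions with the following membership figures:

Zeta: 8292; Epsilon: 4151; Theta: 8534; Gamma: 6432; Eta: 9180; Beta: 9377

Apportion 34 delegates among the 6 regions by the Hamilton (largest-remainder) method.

The standard divisor is 45966/34 ≈ 1351.941.
Standard quotas: Zeta 6.1334, Epsilon 3.0704, Theta 6.3124, Gamma 4.7576, Eta 6.7902, Beta 6.9360.
Lower quotas: Zeta 6, Epsilon 3, Theta 6, Gamma 4, Eta 6, Beta 6 (sum 31, leaving 3 seats).
Remainders in descending order: Beta 0.9360, Eta 0.7902, Gamma 0.7576, Theta 0.3124, Zeta 0.1334, Epsilon 0.0704.
Largest remainders: Beta, Eta, Gamma receive the extra seats.

Zeta=6, Epsilon=3, Theta=6, Gamma=5, Eta=7, Beta=7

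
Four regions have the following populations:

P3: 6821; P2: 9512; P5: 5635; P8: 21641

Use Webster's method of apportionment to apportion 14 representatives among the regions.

P3 2; P2 3; P5 2; P8 7

Standard divisor 43609/14 ≈ 3114.929; standard quotas: P3 2.190, P2 3.054, P5 1.809, P8 6.948.
Rounding to the nearest integer gives P3 2, P2 3, P5 2, P8 7 — total 14, matching the house size, so no adjustment is needed.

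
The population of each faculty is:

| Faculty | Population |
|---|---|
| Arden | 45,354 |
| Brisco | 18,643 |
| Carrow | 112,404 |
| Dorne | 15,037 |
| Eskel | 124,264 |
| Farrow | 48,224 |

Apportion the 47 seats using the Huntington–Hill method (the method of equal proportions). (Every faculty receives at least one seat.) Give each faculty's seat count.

With divisor 7684: modified quotas Arden 5.902, Brisco 2.426, Carrow 14.628, Dorne 1.957, Eskel 16.172, Farrow 6.276.
Geometric-mean thresholds: Arden √(5·6)=5.477, Brisco √(2·3)=2.449, Carrow √(14·15)=14.491, Dorne √(1·2)=1.414, Eskel √(16·17)=16.492, Farrow √(6·7)=6.481.
Each quota rounded against its threshold gives Arden 6, Brisco 2, Carrow 15, Dorne 2, Eskel 16, Farrow 6 (total 47).

Arden=6, Brisco=2, Carrow=15, Dorne=2, Eskel=16, Farrow=6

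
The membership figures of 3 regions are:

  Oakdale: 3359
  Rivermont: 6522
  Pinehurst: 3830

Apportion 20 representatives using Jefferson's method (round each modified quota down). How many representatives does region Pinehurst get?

5

Standard divisor 13711/20 ≈ 685.55; standard quotas: Oakdale 4.900, Rivermont 9.514, Pinehurst 5.587.
Rounding down gives 4, 9, 5 = 18 seats, so the divisor must be adjusted.
With modified divisor 650: modified quotas Oakdale 5.168, Rivermont 10.034, Pinehurst 5.892.
Rounding down: Oakdale 5, Rivermont 10, Pinehurst 5 (total 20).
Pinehurst receives 5.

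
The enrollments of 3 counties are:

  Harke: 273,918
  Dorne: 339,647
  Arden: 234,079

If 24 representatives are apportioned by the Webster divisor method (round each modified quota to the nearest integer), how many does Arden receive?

Standard divisor 847644/24 ≈ 35318.5; standard quotas: Harke 7.756, Dorne 9.617, Arden 6.628.
Rounding to the nearest integer gives 8, 10, 7 = 25 seats, so the divisor must be adjusted.
With modified divisor 35900: modified quotas Harke 7.630, Dorne 9.461, Arden 6.520.
Rounding to the nearest integer: Harke 8, Dorne 9, Arden 7 (total 24).
Arden receives 7.

7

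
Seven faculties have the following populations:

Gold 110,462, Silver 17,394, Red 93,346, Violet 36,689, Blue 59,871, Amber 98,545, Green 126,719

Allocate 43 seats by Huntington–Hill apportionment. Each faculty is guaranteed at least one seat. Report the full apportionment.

With divisor 12746: modified quotas Gold 8.666, Silver 1.365, Red 7.324, Violet 2.878, Blue 4.697, Amber 7.731, Green 9.942.
Geometric-mean thresholds: Gold √(8·9)=8.485, Silver √(1·2)=1.414, Red √(7·8)=7.483, Violet √(2·3)=2.449, Blue √(4·5)=4.472, Amber √(7·8)=7.483, Green √(9·10)=9.487.
Each quota rounded against its threshold gives Gold 9, Silver 1, Red 7, Violet 3, Blue 5, Amber 8, Green 10 (total 43).

Gold 9, Silver 1, Red 7, Violet 3, Blue 5, Amber 8, Green 10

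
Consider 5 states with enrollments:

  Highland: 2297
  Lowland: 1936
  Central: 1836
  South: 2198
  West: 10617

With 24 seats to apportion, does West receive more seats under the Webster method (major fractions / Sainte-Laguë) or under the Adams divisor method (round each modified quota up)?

Webster: Highland 3, Lowland 2, Central 2, South 3, West 14.
Adams: Highland 3, Lowland 3, Central 3, South 3, West 12.
West gets 14 under Webster and 12 under Adams.

Webster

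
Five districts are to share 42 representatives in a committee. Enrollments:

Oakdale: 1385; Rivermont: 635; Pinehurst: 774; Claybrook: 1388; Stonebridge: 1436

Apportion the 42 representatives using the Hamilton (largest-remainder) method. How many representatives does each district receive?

Total 5618; standard divisor 5618/42 ≈ 133.762.
Standard quotas: Oakdale 10.354, Rivermont 4.747, Pinehurst 5.786, Claybrook 10.377, Stonebridge 10.735.
Lower quotas: Oakdale 10, Rivermont 4, Pinehurst 5, Claybrook 10, Stonebridge 10 (sum 39, leaving 3 seats).
Remainders in descending order: Pinehurst 0.786, Rivermont 0.747, Stonebridge 0.735, Claybrook 0.377, Oakdale 0.354.
The surplus seats go to Pinehurst, Rivermont, Stonebridge.

Oakdale: 10; Rivermont: 5; Pinehurst: 6; Claybrook: 10; Stonebridge: 11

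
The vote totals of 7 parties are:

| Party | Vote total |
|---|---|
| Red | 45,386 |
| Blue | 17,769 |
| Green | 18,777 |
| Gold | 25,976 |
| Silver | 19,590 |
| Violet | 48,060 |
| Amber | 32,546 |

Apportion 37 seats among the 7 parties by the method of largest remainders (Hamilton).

Red 8, Blue 3, Green 3, Gold 5, Silver 3, Violet 9, Amber 6

The standard divisor is 208104/37 ≈ 5624.432.
Standard quotas: Red 8.0694, Blue 3.1593, Green 3.3385, Gold 4.6184, Silver 3.4830, Violet 8.5449, Amber 5.7865.
Lower quotas: Red 8, Blue 3, Green 3, Gold 4, Silver 3, Violet 8, Amber 5 (sum 34, leaving 3 seats).
Remainders in descending order: Amber 0.7865, Gold 0.6184, Violet 0.5449, Silver 0.4830, Green 0.3385, Blue 0.1593, Red 0.0694.
The surplus seats go to Amber, Gold, Violet.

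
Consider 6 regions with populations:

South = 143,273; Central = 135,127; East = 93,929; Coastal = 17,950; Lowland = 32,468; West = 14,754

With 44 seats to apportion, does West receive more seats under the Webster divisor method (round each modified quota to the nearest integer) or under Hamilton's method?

Webster: South 14, Central 14, East 10, Coastal 2, Lowland 3, West 1.
Hamilton: South 14, Central 14, East 9, Coastal 2, Lowland 3, West 2.
West gets 1 under Webster and 2 under Hamilton.

Hamilton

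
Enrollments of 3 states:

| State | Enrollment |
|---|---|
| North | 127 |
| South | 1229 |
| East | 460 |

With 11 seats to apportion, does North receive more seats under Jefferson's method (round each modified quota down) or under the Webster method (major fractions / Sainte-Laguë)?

Webster

Jefferson: North 0, South 8, East 3.
Webster: North 1, South 7, East 3.
North gets 0 under Jefferson and 1 under Webster.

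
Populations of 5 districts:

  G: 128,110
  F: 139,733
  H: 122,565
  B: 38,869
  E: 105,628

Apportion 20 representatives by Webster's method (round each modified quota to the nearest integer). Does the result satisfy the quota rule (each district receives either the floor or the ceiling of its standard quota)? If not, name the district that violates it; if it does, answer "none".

Standard quotas: G 4.790, F 5.225, H 4.583, B 1.453, E 3.949.
Webster allocation: G 5, F 5, H 5, B 1, E 4.
Every allocation lies between the lower and upper quota.

none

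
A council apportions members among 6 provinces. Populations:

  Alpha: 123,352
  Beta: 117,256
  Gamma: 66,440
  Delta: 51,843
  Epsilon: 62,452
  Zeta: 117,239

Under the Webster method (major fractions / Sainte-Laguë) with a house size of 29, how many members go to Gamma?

Standard divisor 538582/29 ≈ 18571.793; standard quotas: Alpha 6.642, Beta 6.314, Gamma 3.577, Delta 2.791, Epsilon 3.363, Zeta 6.313.
Rounding to the nearest integer gives Alpha 7, Beta 6, Gamma 4, Delta 3, Epsilon 3, Zeta 6 — total 29, matching the house size, so no adjustment is needed.
Gamma receives 4.

4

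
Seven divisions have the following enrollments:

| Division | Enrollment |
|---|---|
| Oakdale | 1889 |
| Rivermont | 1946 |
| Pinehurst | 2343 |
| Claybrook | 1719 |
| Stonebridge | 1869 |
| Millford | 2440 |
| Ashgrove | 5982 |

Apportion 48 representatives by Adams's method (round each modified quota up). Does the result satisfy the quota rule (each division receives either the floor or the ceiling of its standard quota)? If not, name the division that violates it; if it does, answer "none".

Standard quotas: Oakdale 4.985, Rivermont 5.136, Pinehurst 6.183, Claybrook 4.537, Stonebridge 4.932, Millford 6.439, Ashgrove 15.787.
Adams allocation: Oakdale 5, Rivermont 5, Pinehurst 6, Claybrook 5, Stonebridge 5, Millford 7, Ashgrove 15.
Every allocation lies between the lower and upper quota.

none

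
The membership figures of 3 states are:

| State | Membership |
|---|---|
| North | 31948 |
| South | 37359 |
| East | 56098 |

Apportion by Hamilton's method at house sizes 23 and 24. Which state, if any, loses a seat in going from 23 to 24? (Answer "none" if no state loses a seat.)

At 23 seats: North 6, South 7, East 10.
At 24 seats: North 6, South 7, East 11.
No state's allocation decreased.

none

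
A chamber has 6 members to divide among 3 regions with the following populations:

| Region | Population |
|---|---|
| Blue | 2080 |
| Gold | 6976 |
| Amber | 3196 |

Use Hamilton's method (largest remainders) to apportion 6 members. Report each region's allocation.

Blue 1, Gold 3, Amber 2

Total 12252; standard divisor 12252/6 = 2042.
Standard quotas: Blue 1.0186, Gold 3.4163, Amber 1.5651.
Lower quotas: Blue 1, Gold 3, Amber 1 (sum 5, leaving 1 seat).
Remainders in descending order: Amber 0.5651, Gold 0.4163, Blue 0.0186.
The surplus seat goes to Amber.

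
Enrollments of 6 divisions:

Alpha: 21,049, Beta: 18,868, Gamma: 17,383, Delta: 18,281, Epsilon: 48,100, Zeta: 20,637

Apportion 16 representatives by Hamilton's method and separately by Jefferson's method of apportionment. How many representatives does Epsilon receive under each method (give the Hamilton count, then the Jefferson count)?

5 and 6

Hamilton: Alpha 3, Beta 2, Gamma 2, Delta 2, Epsilon 5, Zeta 2.
Jefferson: Alpha 2, Beta 2, Gamma 2, Delta 2, Epsilon 6, Zeta 2.
Epsilon gets 5 under Hamilton and 6 under Jefferson.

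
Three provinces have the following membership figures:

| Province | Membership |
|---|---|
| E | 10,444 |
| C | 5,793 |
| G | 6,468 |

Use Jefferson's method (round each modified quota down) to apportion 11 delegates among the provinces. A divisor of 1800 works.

With modified divisor 1800: modified quotas E 5.802, C 3.218, G 3.593.
Rounding down: E 5, C 3, G 3 (total 11).

E: 5; C: 3; G: 3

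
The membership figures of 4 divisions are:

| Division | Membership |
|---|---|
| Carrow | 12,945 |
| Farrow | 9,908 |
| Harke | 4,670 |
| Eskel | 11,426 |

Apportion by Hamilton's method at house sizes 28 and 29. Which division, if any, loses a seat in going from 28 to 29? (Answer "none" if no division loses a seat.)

At 28 seats: Carrow 9, Farrow 7, Harke 4, Eskel 8.
At 29 seats: Carrow 10, Farrow 7, Harke 3, Eskel 9.
Harke drops from 4 to 3.

Harke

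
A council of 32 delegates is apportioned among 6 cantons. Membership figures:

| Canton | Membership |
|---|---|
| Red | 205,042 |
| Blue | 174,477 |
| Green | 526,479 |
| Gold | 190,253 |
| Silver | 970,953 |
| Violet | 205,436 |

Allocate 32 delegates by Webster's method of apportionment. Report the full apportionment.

Standard divisor 2272640/32 ≈ 71020; standard quotas: Red 2.887, Blue 2.457, Green 7.413, Gold 2.679, Silver 13.672, Violet 2.893.
Rounding to the nearest integer gives Red 3, Blue 2, Green 7, Gold 3, Silver 14, Violet 3 — total 32, matching the house size, so no adjustment is needed.

Red 3, Blue 2, Green 7, Gold 3, Silver 14, Violet 3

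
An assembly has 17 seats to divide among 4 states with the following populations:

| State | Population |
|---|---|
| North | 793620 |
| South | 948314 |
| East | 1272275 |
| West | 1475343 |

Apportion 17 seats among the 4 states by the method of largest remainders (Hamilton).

North=3; South=4; East=5; West=5

Standard divisor: 4489552 ÷ 17 ≈ 264091.294.
Standard quotas: North 3.0051, South 3.5909, East 4.8176, West 5.5865.
Lower quotas: North 3, South 3, East 4, West 5 (sum 15, leaving 2 seats).
Remainders in descending order: East 0.8176, South 0.5909, West 0.5865, North 0.0051.
The surplus seats go to East, South.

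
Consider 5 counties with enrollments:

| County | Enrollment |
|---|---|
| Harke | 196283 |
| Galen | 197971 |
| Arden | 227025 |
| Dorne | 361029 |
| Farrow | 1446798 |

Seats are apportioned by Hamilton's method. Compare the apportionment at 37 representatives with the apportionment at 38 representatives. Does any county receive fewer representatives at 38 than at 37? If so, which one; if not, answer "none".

none

At 37 seats: Harke 3, Galen 3, Arden 3, Dorne 6, Farrow 22.
At 38 seats: Harke 3, Galen 3, Arden 3, Dorne 6, Farrow 23.
No county's allocation decreased.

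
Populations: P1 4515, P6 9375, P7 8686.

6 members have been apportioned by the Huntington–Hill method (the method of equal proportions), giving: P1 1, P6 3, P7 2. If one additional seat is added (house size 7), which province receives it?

P7

Priority for the next seat is population ÷ (√(s·(s+1))).
Priorities: P1 3192.587, P6 2706.329, P7 3546.045.
Highest priority: P7.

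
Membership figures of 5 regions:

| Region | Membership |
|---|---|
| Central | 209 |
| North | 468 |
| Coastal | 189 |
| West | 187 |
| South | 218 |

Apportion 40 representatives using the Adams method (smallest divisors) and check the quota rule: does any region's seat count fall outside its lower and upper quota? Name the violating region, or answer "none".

Standard quotas: Central 6.577, North 14.729, Coastal 5.948, West 5.885, South 6.861.
Adams allocation: Central 7, North 14, Coastal 6, West 6, South 7.
Every allocation lies between the lower and upper quota.

none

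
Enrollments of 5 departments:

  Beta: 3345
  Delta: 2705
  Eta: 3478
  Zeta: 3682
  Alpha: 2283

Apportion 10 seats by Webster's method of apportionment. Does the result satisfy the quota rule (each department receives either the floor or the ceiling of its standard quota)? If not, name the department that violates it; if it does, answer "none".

Standard quotas: Beta 2.159, Delta 1.746, Eta 2.245, Zeta 2.377, Alpha 1.474.
Webster allocation: Beta 2, Delta 2, Eta 2, Zeta 2, Alpha 2.
Every allocation lies between the lower and upper quota.

none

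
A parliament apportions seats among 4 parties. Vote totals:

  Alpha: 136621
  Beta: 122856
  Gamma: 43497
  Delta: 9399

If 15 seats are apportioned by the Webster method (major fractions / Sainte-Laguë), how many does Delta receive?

Standard divisor 312373/15 ≈ 20824.867; standard quotas: Alpha 6.560, Beta 5.899, Gamma 2.089, Delta 0.451.
Rounding to the nearest integer gives Alpha 7, Beta 6, Gamma 2, Delta 0 — total 15, matching the house size, so no adjustment is needed.
Delta receives 0.

0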